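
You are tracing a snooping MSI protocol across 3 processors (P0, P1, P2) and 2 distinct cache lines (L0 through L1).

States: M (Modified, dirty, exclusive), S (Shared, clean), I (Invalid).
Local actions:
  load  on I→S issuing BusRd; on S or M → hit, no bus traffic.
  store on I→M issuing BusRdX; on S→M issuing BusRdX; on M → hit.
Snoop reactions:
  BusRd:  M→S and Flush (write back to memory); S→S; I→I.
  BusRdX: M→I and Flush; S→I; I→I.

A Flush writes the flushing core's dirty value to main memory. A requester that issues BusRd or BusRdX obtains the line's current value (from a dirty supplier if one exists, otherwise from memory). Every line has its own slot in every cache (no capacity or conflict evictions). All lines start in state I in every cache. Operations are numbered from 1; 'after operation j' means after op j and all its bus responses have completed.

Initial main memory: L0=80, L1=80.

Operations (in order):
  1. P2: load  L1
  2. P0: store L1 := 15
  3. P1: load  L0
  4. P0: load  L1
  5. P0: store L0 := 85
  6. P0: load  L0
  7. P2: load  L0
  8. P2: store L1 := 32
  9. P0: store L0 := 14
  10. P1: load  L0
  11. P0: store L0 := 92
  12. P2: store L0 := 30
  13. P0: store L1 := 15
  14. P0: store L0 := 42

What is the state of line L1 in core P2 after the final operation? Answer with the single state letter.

state = I

step 1: P2: load  L1  ⟶  IIS  (L1)  txn=BusRd  M[L1]=80
step 2: P0: store L1 := 15  ⟶  MII  (L1)  txn=BusRdX  M[L1]=80
step 3: P1: load  L0  ⟶  ISI  (L0)  txn=BusRd  M[L0]=80
step 4: P0: load  L1  ⟶  MII  (L1)  txn=∅  M[L1]=80
step 5: P0: store L0 := 85  ⟶  MII  (L0)  txn=BusRdX  M[L0]=80
step 6: P0: load  L0  ⟶  MII  (L0)  txn=∅  M[L0]=80
step 7: P2: load  L0  ⟶  SIS  (L0)  txn=BusRd+Flush  M[L0]=85
step 8: P2: store L1 := 32  ⟶  IIM  (L1)  txn=BusRdX+Flush  M[L1]=15
step 9: P0: store L0 := 14  ⟶  MII  (L0)  txn=BusRdX  M[L0]=85
step 10: P1: load  L0  ⟶  SSI  (L0)  txn=BusRd+Flush  M[L0]=14
step 11: P0: store L0 := 92  ⟶  MII  (L0)  txn=BusRdX  M[L0]=14
step 12: P2: store L0 := 30  ⟶  IIM  (L0)  txn=BusRdX+Flush  M[L0]=92
step 13: P0: store L1 := 15  ⟶  MII  (L1)  txn=BusRdX+Flush  M[L1]=32
step 14: P0: store L0 := 42  ⟶  MII  (L0)  txn=BusRdX+Flush  M[L0]=30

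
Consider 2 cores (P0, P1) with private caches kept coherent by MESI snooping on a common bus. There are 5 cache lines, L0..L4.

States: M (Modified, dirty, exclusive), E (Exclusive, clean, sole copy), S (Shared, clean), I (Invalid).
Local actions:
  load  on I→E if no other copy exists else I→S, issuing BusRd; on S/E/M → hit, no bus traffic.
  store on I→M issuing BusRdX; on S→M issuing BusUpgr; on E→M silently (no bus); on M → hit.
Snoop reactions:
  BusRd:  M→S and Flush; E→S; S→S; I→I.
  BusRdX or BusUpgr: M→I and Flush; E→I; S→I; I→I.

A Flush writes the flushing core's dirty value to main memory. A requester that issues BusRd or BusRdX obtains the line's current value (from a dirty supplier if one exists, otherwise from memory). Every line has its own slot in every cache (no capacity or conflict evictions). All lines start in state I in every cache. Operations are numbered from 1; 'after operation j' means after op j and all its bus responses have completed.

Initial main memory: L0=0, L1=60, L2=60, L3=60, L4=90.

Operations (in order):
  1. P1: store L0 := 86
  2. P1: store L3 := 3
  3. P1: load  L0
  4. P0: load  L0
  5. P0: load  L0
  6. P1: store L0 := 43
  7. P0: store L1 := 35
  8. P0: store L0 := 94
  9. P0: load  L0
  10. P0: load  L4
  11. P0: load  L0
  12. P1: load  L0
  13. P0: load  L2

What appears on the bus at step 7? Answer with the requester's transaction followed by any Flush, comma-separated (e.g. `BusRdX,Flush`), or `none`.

  op1 P1: store L0 := 86 → I/M on L0; bus BusRdX; mem=0
  op2 P1: store L3 := 3 → I/M on L3; bus BusRdX; mem=60
  op3 P1: load  L0 → I/M on L0; bus (none); mem=0
  op4 P0: load  L0 → S/S on L0; bus BusRd Flush; mem=86
  op5 P0: load  L0 → S/S on L0; bus (none); mem=86
  op6 P1: store L0 := 43 → I/M on L0; bus BusUpgr; mem=86
  op7 P0: store L1 := 35 → M/I on L1; bus BusRdX; mem=60
  op8 P0: store L0 := 94 → M/I on L0; bus BusRdX Flush; mem=43
  op9 P0: load  L0 → M/I on L0; bus (none); mem=43
  op10 P0: load  L4 → E/I on L4; bus BusRd; mem=90
  op11 P0: load  L0 → M/I on L0; bus (none); mem=43
  op12 P1: load  L0 → S/S on L0; bus BusRd Flush; mem=94
  op13 P0: load  L2 → E/I on L2; bus BusRd; mem=60

bus = BusRdX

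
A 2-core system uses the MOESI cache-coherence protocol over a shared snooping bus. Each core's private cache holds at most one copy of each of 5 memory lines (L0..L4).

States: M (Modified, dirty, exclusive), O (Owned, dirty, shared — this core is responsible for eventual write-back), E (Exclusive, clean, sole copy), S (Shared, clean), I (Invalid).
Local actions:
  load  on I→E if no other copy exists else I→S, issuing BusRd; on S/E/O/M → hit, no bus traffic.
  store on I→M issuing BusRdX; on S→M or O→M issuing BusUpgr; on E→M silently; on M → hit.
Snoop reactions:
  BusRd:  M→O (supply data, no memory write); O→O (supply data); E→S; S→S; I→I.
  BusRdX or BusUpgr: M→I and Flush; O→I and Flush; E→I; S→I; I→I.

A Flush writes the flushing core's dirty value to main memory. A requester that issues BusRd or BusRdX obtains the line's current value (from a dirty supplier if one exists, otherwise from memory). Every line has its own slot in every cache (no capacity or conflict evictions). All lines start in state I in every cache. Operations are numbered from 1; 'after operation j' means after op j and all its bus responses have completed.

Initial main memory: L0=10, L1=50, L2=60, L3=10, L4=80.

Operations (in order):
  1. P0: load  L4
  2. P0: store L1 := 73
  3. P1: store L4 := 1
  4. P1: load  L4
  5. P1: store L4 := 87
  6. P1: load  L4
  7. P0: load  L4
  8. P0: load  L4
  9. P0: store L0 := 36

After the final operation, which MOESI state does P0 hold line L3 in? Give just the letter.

step 1: P0: load  L4  ⟶  EI  (L4)  txn=BusRd  M[L4]=80
step 2: P0: store L1 := 73  ⟶  MI  (L1)  txn=BusRdX  M[L1]=50
step 3: P1: store L4 := 1  ⟶  IM  (L4)  txn=BusRdX  M[L4]=80
step 4: P1: load  L4  ⟶  IM  (L4)  txn=∅  M[L4]=80
step 5: P1: store L4 := 87  ⟶  IM  (L4)  txn=∅  M[L4]=80
step 6: P1: load  L4  ⟶  IM  (L4)  txn=∅  M[L4]=80
step 7: P0: load  L4  ⟶  SO  (L4)  txn=BusRd  M[L4]=80
step 8: P0: load  L4  ⟶  SO  (L4)  txn=∅  M[L4]=80
step 9: P0: store L0 := 36  ⟶  MI  (L0)  txn=BusRdX  M[L0]=10

state = I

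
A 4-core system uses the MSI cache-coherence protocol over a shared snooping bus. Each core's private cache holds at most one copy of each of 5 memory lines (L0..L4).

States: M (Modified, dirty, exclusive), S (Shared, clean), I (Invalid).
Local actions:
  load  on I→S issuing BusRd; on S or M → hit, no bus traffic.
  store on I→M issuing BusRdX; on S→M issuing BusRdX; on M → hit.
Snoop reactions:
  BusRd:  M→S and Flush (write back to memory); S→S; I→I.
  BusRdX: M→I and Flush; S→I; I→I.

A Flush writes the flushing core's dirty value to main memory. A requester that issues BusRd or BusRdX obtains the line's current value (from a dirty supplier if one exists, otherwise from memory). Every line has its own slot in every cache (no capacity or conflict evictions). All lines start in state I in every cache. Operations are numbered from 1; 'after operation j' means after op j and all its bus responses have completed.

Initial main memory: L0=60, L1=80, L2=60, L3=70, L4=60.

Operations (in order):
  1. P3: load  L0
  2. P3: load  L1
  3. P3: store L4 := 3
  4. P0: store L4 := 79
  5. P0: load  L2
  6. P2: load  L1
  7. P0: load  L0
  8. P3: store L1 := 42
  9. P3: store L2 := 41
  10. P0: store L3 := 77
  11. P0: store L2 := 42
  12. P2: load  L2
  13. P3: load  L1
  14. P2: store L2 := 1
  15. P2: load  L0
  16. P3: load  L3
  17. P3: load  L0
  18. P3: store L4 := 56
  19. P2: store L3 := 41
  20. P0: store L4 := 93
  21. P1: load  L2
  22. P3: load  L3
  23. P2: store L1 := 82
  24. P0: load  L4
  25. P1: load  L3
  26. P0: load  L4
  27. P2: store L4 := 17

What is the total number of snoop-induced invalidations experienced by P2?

step 1: P3: load  L0  ⟶  IIIS  (L0)  txn=BusRd  M[L0]=60
step 2: P3: load  L1  ⟶  IIIS  (L1)  txn=BusRd  M[L1]=80
step 3: P3: store L4 := 3  ⟶  IIIM  (L4)  txn=BusRdX  M[L4]=60
step 4: P0: store L4 := 79  ⟶  MIII  (L4)  txn=BusRdX+Flush  M[L4]=3
step 5: P0: load  L2  ⟶  SIII  (L2)  txn=BusRd  M[L2]=60
step 6: P2: load  L1  ⟶  IISS  (L1)  txn=BusRd  M[L1]=80
step 7: P0: load  L0  ⟶  SIIS  (L0)  txn=BusRd  M[L0]=60
step 8: P3: store L1 := 42  ⟶  IIIM  (L1)  txn=BusRdX  M[L1]=80
step 9: P3: store L2 := 41  ⟶  IIIM  (L2)  txn=BusRdX  M[L2]=60
step 10: P0: store L3 := 77  ⟶  MIII  (L3)  txn=BusRdX  M[L3]=70
step 11: P0: store L2 := 42  ⟶  MIII  (L2)  txn=BusRdX+Flush  M[L2]=41
step 12: P2: load  L2  ⟶  SISI  (L2)  txn=BusRd+Flush  M[L2]=42
step 13: P3: load  L1  ⟶  IIIM  (L1)  txn=∅  M[L1]=80
step 14: P2: store L2 := 1  ⟶  IIMI  (L2)  txn=BusRdX  M[L2]=42
step 15: P2: load  L0  ⟶  SISS  (L0)  txn=BusRd  M[L0]=60
step 16: P3: load  L3  ⟶  SIIS  (L3)  txn=BusRd+Flush  M[L3]=77
step 17: P3: load  L0  ⟶  SISS  (L0)  txn=∅  M[L0]=60
step 18: P3: store L4 := 56  ⟶  IIIM  (L4)  txn=BusRdX+Flush  M[L4]=79
step 19: P2: store L3 := 41  ⟶  IIMI  (L3)  txn=BusRdX  M[L3]=77
step 20: P0: store L4 := 93  ⟶  MIII  (L4)  txn=BusRdX+Flush  M[L4]=56
step 21: P1: load  L2  ⟶  ISSI  (L2)  txn=BusRd+Flush  M[L2]=1
step 22: P3: load  L3  ⟶  IISS  (L3)  txn=BusRd+Flush  M[L3]=41
step 23: P2: store L1 := 82  ⟶  IIMI  (L1)  txn=BusRdX+Flush  M[L1]=42
step 24: P0: load  L4  ⟶  MIII  (L4)  txn=∅  M[L4]=56
step 25: P1: load  L3  ⟶  ISSS  (L3)  txn=BusRd  M[L3]=41
step 26: P0: load  L4  ⟶  MIII  (L4)  txn=∅  M[L4]=56
step 27: P2: store L4 := 17  ⟶  IIMI  (L4)  txn=BusRdX+Flush  M[L4]=93

invalidations = 1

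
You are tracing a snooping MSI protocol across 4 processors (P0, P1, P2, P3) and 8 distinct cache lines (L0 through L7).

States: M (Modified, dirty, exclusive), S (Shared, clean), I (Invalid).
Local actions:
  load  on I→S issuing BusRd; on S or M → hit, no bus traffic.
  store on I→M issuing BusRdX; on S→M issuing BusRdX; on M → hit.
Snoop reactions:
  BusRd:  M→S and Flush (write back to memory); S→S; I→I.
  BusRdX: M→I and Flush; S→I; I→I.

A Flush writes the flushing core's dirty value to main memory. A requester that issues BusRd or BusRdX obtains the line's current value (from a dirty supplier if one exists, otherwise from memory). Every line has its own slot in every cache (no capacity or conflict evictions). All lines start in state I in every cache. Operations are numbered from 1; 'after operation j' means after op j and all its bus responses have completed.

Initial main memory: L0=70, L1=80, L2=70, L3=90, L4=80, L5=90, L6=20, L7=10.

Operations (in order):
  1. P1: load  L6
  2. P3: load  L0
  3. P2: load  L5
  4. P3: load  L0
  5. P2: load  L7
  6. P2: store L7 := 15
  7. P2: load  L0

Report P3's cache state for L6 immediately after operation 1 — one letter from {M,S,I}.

1. P1: load  L6  bus=[BusRd]  L6: P0=I P1=S P2=I P3=I  mem[L6]=20
2. P3: load  L0  bus=[BusRd]  L0: P0=I P1=I P2=I P3=S  mem[L0]=70
3. P2: load  L5  bus=[BusRd]  L5: P0=I P1=I P2=S P3=I  mem[L5]=90
4. P3: load  L0  bus=[-]  L0: P0=I P1=I P2=I P3=S  mem[L0]=70
5. P2: load  L7  bus=[BusRd]  L7: P0=I P1=I P2=S P3=I  mem[L7]=10
6. P2: store L7 := 15  bus=[BusRdX]  L7: P0=I P1=I P2=M P3=I  mem[L7]=10
7. P2: load  L0  bus=[BusRd]  L0: P0=I P1=I P2=S P3=S  mem[L0]=70

state = I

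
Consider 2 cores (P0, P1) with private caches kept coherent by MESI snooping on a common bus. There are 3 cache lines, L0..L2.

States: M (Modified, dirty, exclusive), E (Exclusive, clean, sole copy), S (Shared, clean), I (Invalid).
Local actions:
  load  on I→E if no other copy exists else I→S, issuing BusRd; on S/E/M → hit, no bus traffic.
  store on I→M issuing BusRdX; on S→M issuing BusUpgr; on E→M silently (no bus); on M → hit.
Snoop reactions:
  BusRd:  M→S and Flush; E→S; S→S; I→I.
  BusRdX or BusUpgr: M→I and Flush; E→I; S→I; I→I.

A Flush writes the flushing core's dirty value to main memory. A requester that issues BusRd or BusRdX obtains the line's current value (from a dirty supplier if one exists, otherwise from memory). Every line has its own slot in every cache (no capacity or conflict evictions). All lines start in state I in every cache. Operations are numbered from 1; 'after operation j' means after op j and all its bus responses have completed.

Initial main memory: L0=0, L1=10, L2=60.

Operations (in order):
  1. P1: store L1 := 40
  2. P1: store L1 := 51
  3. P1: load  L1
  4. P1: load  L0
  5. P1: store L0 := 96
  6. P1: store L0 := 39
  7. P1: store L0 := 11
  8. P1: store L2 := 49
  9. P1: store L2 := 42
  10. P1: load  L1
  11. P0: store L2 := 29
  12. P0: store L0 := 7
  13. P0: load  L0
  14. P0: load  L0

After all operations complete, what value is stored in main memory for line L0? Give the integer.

memory[L0] = 11

  op1 P1: store L1 := 40 → I/M on L1; bus BusRdX; mem=10
  op2 P1: store L1 := 51 → I/M on L1; bus (none); mem=10
  op3 P1: load  L1 → I/M on L1; bus (none); mem=10
  op4 P1: load  L0 → I/E on L0; bus BusRd; mem=0
  op5 P1: store L0 := 96 → I/M on L0; bus (none); mem=0
  op6 P1: store L0 := 39 → I/M on L0; bus (none); mem=0
  op7 P1: store L0 := 11 → I/M on L0; bus (none); mem=0
  op8 P1: store L2 := 49 → I/M on L2; bus BusRdX; mem=60
  op9 P1: store L2 := 42 → I/M on L2; bus (none); mem=60
  op10 P1: load  L1 → I/M on L1; bus (none); mem=10
  op11 P0: store L2 := 29 → M/I on L2; bus BusRdX Flush; mem=42
  op12 P0: store L0 := 7 → M/I on L0; bus BusRdX Flush; mem=11
  op13 P0: load  L0 → M/I on L0; bus (none); mem=11
  op14 P0: load  L0 → M/I on L0; bus (none); mem=11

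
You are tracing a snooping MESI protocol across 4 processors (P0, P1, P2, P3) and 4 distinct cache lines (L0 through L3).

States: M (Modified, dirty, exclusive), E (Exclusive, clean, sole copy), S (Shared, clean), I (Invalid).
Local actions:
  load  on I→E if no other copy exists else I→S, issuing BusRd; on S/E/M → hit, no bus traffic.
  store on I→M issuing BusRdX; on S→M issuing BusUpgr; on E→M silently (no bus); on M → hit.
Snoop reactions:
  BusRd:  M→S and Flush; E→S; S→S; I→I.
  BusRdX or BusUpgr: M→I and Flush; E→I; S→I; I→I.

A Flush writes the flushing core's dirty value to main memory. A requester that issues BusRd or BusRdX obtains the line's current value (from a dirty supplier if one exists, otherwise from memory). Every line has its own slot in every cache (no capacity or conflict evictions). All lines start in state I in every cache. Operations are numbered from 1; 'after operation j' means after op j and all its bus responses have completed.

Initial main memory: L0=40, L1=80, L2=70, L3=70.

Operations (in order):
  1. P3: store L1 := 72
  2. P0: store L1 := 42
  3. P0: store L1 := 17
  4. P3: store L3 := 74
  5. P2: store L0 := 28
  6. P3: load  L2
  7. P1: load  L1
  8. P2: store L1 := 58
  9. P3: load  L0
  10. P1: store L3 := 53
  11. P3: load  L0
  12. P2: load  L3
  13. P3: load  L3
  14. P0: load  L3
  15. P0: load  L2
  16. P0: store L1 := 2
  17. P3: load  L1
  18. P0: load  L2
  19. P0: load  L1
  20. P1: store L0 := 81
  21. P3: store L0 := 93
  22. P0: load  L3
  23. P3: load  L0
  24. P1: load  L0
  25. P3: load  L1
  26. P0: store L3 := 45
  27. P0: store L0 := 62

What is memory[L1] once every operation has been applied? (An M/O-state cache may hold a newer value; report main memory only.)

memory[L1] = 2

[1] P3: store L1 := 72 | P0:I, P1:I, P2:I, P3:M(72) | bus: BusRdX
[2] P0: store L1 := 42 | P0:M(42), P1:I, P2:I, P3:I | bus: BusRdX,Flush
[3] P0: store L1 := 17 | P0:M(17), P1:I, P2:I, P3:I | bus: none
[4] P3: store L3 := 74 | P0:I, P1:I, P2:I, P3:M(74) | bus: BusRdX
[5] P2: store L0 := 28 | P0:I, P1:I, P2:M(28), P3:I | bus: BusRdX
[6] P3: load  L2 | P0:I, P1:I, P2:I, P3:E(70) | bus: BusRd
[7] P1: load  L1 | P0:S(17), P1:S(17), P2:I, P3:I | bus: BusRd,Flush
[8] P2: store L1 := 58 | P0:I, P1:I, P2:M(58), P3:I | bus: BusRdX
[9] P3: load  L0 | P0:I, P1:I, P2:S(28), P3:S(28) | bus: BusRd,Flush
[10] P1: store L3 := 53 | P0:I, P1:M(53), P2:I, P3:I | bus: BusRdX,Flush
[11] P3: load  L0 | P0:I, P1:I, P2:S(28), P3:S(28) | bus: none
[12] P2: load  L3 | P0:I, P1:S(53), P2:S(53), P3:I | bus: BusRd,Flush
[13] P3: load  L3 | P0:I, P1:S(53), P2:S(53), P3:S(53) | bus: BusRd
[14] P0: load  L3 | P0:S(53), P1:S(53), P2:S(53), P3:S(53) | bus: BusRd
[15] P0: load  L2 | P0:S(70), P1:I, P2:I, P3:S(70) | bus: BusRd
[16] P0: store L1 := 2 | P0:M(2), P1:I, P2:I, P3:I | bus: BusRdX,Flush
[17] P3: load  L1 | P0:S(2), P1:I, P2:I, P3:S(2) | bus: BusRd,Flush
[18] P0: load  L2 | P0:S(70), P1:I, P2:I, P3:S(70) | bus: none
[19] P0: load  L1 | P0:S(2), P1:I, P2:I, P3:S(2) | bus: none
[20] P1: store L0 := 81 | P0:I, P1:M(81), P2:I, P3:I | bus: BusRdX
[21] P3: store L0 := 93 | P0:I, P1:I, P2:I, P3:M(93) | bus: BusRdX,Flush
[22] P0: load  L3 | P0:S(53), P1:S(53), P2:S(53), P3:S(53) | bus: none
[23] P3: load  L0 | P0:I, P1:I, P2:I, P3:M(93) | bus: none
[24] P1: load  L0 | P0:I, P1:S(93), P2:I, P3:S(93) | bus: BusRd,Flush
[25] P3: load  L1 | P0:S(2), P1:I, P2:I, P3:S(2) | bus: none
[26] P0: store L3 := 45 | P0:M(45), P1:I, P2:I, P3:I | bus: BusUpgr
[27] P0: store L0 := 62 | P0:M(62), P1:I, P2:I, P3:I | bus: BusRdX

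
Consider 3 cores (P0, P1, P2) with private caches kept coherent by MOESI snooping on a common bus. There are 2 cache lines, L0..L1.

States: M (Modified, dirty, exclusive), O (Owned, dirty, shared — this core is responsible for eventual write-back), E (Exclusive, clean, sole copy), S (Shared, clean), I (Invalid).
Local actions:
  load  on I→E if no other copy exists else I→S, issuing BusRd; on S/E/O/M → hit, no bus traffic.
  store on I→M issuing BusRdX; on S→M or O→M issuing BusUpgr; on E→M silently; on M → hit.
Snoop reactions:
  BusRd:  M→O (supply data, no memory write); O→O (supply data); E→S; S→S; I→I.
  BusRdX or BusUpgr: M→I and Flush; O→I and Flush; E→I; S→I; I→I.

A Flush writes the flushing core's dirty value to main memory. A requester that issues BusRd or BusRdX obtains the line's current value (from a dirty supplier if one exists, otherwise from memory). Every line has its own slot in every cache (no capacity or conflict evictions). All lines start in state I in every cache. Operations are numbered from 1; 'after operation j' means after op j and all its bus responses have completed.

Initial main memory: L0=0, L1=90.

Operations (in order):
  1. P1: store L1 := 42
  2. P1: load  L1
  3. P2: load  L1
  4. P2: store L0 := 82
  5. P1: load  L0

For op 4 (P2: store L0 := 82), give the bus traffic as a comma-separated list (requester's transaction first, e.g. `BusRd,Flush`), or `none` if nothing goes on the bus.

[1] P1: store L1 := 42 | P0:I, P1:M(42), P2:I | bus: BusRdX
[2] P1: load  L1 | P0:I, P1:M(42), P2:I | bus: none
[3] P2: load  L1 | P0:I, P1:O(42), P2:S(42) | bus: BusRd
[4] P2: store L0 := 82 | P0:I, P1:I, P2:M(82) | bus: BusRdX
[5] P1: load  L0 | P0:I, P1:S(82), P2:O(82) | bus: BusRd

bus = BusRdX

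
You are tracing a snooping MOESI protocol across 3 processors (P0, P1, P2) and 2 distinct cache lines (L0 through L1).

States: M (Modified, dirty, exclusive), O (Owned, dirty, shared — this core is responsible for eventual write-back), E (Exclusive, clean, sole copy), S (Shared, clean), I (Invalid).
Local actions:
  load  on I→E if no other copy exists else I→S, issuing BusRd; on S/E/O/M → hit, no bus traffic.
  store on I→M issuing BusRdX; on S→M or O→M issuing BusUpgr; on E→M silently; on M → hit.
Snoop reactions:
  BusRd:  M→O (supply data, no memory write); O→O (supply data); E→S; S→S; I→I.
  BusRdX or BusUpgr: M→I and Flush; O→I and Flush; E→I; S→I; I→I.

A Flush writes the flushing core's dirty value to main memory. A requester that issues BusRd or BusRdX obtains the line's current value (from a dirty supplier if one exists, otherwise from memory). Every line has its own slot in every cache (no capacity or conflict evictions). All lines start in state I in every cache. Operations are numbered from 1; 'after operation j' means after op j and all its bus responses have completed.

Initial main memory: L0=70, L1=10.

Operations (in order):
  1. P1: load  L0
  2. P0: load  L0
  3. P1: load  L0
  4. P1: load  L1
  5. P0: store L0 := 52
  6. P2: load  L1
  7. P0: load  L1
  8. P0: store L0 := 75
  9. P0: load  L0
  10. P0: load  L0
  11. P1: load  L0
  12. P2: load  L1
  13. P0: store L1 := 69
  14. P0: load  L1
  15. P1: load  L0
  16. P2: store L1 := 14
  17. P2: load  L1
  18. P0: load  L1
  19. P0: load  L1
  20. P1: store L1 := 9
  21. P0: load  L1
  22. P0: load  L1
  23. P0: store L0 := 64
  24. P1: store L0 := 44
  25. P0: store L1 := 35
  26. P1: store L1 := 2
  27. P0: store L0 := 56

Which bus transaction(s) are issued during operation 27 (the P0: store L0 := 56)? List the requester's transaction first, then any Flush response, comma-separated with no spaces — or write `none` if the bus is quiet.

bus = BusRdX,Flush

[1] P1: load  L0 | P0:I, P1:E(70), P2:I | bus: BusRd
[2] P0: load  L0 | P0:S(70), P1:S(70), P2:I | bus: BusRd
[3] P1: load  L0 | P0:S(70), P1:S(70), P2:I | bus: none
[4] P1: load  L1 | P0:I, P1:E(10), P2:I | bus: BusRd
[5] P0: store L0 := 52 | P0:M(52), P1:I, P2:I | bus: BusUpgr
[6] P2: load  L1 | P0:I, P1:S(10), P2:S(10) | bus: BusRd
[7] P0: load  L1 | P0:S(10), P1:S(10), P2:S(10) | bus: BusRd
[8] P0: store L0 := 75 | P0:M(75), P1:I, P2:I | bus: none
[9] P0: load  L0 | P0:M(75), P1:I, P2:I | bus: none
[10] P0: load  L0 | P0:M(75), P1:I, P2:I | bus: none
[11] P1: load  L0 | P0:O(75), P1:S(75), P2:I | bus: BusRd
[12] P2: load  L1 | P0:S(10), P1:S(10), P2:S(10) | bus: none
[13] P0: store L1 := 69 | P0:M(69), P1:I, P2:I | bus: BusUpgr
[14] P0: load  L1 | P0:M(69), P1:I, P2:I | bus: none
[15] P1: load  L0 | P0:O(75), P1:S(75), P2:I | bus: none
[16] P2: store L1 := 14 | P0:I, P1:I, P2:M(14) | bus: BusRdX,Flush
[17] P2: load  L1 | P0:I, P1:I, P2:M(14) | bus: none
[18] P0: load  L1 | P0:S(14), P1:I, P2:O(14) | bus: BusRd
[19] P0: load  L1 | P0:S(14), P1:I, P2:O(14) | bus: none
[20] P1: store L1 := 9 | P0:I, P1:M(9), P2:I | bus: BusRdX,Flush
[21] P0: load  L1 | P0:S(9), P1:O(9), P2:I | bus: BusRd
[22] P0: load  L1 | P0:S(9), P1:O(9), P2:I | bus: none
[23] P0: store L0 := 64 | P0:M(64), P1:I, P2:I | bus: BusUpgr
[24] P1: store L0 := 44 | P0:I, P1:M(44), P2:I | bus: BusRdX,Flush
[25] P0: store L1 := 35 | P0:M(35), P1:I, P2:I | bus: BusUpgr,Flush
[26] P1: store L1 := 2 | P0:I, P1:M(2), P2:I | bus: BusRdX,Flush
[27] P0: store L0 := 56 | P0:M(56), P1:I, P2:I | bus: BusRdX,Flush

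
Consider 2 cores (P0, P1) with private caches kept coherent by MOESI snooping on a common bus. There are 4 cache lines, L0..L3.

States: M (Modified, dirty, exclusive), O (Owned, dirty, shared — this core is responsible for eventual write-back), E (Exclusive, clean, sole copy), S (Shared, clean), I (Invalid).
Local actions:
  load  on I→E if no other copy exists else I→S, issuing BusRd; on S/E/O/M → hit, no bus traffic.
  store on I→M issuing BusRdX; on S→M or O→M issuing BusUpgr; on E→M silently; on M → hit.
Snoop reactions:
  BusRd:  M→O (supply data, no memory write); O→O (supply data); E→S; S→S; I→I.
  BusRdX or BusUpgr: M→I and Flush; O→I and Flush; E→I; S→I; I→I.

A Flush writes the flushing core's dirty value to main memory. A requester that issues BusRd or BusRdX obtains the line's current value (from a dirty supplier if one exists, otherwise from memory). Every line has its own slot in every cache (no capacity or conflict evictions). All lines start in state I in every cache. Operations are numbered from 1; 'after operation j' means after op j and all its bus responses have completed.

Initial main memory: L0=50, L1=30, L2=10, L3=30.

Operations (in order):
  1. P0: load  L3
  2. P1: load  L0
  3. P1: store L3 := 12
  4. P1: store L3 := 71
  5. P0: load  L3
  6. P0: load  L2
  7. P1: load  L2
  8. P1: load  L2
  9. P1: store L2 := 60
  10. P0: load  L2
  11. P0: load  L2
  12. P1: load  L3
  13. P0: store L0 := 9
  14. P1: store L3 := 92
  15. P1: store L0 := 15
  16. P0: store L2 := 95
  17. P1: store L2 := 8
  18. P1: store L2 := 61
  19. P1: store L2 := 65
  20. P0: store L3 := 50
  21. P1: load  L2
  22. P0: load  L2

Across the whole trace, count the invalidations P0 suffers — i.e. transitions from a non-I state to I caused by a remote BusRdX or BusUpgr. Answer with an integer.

  op1 P0: load  L3 → E/I on L3; bus BusRd; mem=30
  op2 P1: load  L0 → I/E on L0; bus BusRd; mem=50
  op3 P1: store L3 := 12 → I/M on L3; bus BusRdX; mem=30
  op4 P1: store L3 := 71 → I/M on L3; bus (none); mem=30
  op5 P0: load  L3 → S/O on L3; bus BusRd; mem=30
  op6 P0: load  L2 → E/I on L2; bus BusRd; mem=10
  op7 P1: load  L2 → S/S on L2; bus BusRd; mem=10
  op8 P1: load  L2 → S/S on L2; bus (none); mem=10
  op9 P1: store L2 := 60 → I/M on L2; bus BusUpgr; mem=10
  op10 P0: load  L2 → S/O on L2; bus BusRd; mem=10
  op11 P0: load  L2 → S/O on L2; bus (none); mem=10
  op12 P1: load  L3 → S/O on L3; bus (none); mem=30
  op13 P0: store L0 := 9 → M/I on L0; bus BusRdX; mem=50
  op14 P1: store L3 := 92 → I/M on L3; bus BusUpgr; mem=30
  op15 P1: store L0 := 15 → I/M on L0; bus BusRdX Flush; mem=9
  op16 P0: store L2 := 95 → M/I on L2; bus BusUpgr Flush; mem=60
  op17 P1: store L2 := 8 → I/M on L2; bus BusRdX Flush; mem=95
  op18 P1: store L2 := 61 → I/M on L2; bus (none); mem=95
  op19 P1: store L2 := 65 → I/M on L2; bus (none); mem=95
  op20 P0: store L3 := 50 → M/I on L3; bus BusRdX Flush; mem=92
  op21 P1: load  L2 → I/M on L2; bus (none); mem=95
  op22 P0: load  L2 → S/O on L2; bus BusRd; mem=95

invalidations = 5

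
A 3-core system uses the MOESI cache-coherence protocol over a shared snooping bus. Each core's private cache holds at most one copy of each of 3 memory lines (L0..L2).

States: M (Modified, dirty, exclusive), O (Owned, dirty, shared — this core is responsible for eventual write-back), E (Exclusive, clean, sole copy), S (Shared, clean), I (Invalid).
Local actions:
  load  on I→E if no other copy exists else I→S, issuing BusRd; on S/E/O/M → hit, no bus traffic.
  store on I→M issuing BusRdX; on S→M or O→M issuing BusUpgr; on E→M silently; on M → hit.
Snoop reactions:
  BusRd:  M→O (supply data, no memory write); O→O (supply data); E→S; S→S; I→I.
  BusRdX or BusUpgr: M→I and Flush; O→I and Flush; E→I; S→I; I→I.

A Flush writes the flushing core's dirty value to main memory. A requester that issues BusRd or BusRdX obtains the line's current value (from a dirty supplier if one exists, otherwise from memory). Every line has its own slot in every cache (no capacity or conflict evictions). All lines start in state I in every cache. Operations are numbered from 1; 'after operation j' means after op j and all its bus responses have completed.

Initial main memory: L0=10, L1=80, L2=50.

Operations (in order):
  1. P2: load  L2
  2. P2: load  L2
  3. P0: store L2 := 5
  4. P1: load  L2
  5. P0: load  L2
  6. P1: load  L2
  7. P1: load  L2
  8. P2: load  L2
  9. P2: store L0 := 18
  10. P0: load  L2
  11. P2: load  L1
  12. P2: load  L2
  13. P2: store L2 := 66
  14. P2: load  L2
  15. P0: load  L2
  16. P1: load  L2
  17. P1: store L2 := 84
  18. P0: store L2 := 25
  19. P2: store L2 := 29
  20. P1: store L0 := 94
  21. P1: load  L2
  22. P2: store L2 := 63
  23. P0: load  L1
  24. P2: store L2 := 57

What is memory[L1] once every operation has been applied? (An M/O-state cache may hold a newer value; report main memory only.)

[1] P2: load  L2 | P0:I, P1:I, P2:E(50) | bus: BusRd
[2] P2: load  L2 | P0:I, P1:I, P2:E(50) | bus: none
[3] P0: store L2 := 5 | P0:M(5), P1:I, P2:I | bus: BusRdX
[4] P1: load  L2 | P0:O(5), P1:S(5), P2:I | bus: BusRd
[5] P0: load  L2 | P0:O(5), P1:S(5), P2:I | bus: none
[6] P1: load  L2 | P0:O(5), P1:S(5), P2:I | bus: none
[7] P1: load  L2 | P0:O(5), P1:S(5), P2:I | bus: none
[8] P2: load  L2 | P0:O(5), P1:S(5), P2:S(5) | bus: BusRd
[9] P2: store L0 := 18 | P0:I, P1:I, P2:M(18) | bus: BusRdX
[10] P0: load  L2 | P0:O(5), P1:S(5), P2:S(5) | bus: none
[11] P2: load  L1 | P0:I, P1:I, P2:E(80) | bus: BusRd
[12] P2: load  L2 | P0:O(5), P1:S(5), P2:S(5) | bus: none
[13] P2: store L2 := 66 | P0:I, P1:I, P2:M(66) | bus: BusUpgr,Flush
[14] P2: load  L2 | P0:I, P1:I, P2:M(66) | bus: none
[15] P0: load  L2 | P0:S(66), P1:I, P2:O(66) | bus: BusRd
[16] P1: load  L2 | P0:S(66), P1:S(66), P2:O(66) | bus: BusRd
[17] P1: store L2 := 84 | P0:I, P1:M(84), P2:I | bus: BusUpgr,Flush
[18] P0: store L2 := 25 | P0:M(25), P1:I, P2:I | bus: BusRdX,Flush
[19] P2: store L2 := 29 | P0:I, P1:I, P2:M(29) | bus: BusRdX,Flush
[20] P1: store L0 := 94 | P0:I, P1:M(94), P2:I | bus: BusRdX,Flush
[21] P1: load  L2 | P0:I, P1:S(29), P2:O(29) | bus: BusRd
[22] P2: store L2 := 63 | P0:I, P1:I, P2:M(63) | bus: BusUpgr
[23] P0: load  L1 | P0:S(80), P1:I, P2:S(80) | bus: BusRd
[24] P2: store L2 := 57 | P0:I, P1:I, P2:M(57) | bus: none

memory[L1] = 80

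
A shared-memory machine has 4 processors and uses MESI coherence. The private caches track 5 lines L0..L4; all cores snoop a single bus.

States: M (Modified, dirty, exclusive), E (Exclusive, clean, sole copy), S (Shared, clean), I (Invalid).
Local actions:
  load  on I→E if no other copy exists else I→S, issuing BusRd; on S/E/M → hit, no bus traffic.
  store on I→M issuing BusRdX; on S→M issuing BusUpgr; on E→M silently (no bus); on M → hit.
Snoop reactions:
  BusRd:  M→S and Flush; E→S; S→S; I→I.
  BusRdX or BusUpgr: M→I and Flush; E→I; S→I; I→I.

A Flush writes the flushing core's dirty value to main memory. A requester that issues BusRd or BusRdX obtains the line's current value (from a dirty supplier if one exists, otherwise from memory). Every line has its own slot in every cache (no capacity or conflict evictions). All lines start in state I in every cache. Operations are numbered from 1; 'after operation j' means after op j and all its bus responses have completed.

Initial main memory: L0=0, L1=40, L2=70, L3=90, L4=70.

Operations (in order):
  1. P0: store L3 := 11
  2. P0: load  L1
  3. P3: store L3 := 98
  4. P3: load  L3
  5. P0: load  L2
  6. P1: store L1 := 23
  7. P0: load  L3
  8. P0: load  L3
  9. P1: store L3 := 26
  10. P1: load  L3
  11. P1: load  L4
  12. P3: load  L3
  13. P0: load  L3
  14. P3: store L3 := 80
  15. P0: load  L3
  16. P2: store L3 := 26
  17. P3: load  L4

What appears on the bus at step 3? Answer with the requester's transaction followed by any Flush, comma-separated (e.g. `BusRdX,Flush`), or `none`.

[1] P0: store L3 := 11 | P0:M(11), P1:I, P2:I, P3:I | bus: BusRdX
[2] P0: load  L1 | P0:E(40), P1:I, P2:I, P3:I | bus: BusRd
[3] P3: store L3 := 98 | P0:I, P1:I, P2:I, P3:M(98) | bus: BusRdX,Flush
[4] P3: load  L3 | P0:I, P1:I, P2:I, P3:M(98) | bus: none
[5] P0: load  L2 | P0:E(70), P1:I, P2:I, P3:I | bus: BusRd
[6] P1: store L1 := 23 | P0:I, P1:M(23), P2:I, P3:I | bus: BusRdX
[7] P0: load  L3 | P0:S(98), P1:I, P2:I, P3:S(98) | bus: BusRd,Flush
[8] P0: load  L3 | P0:S(98), P1:I, P2:I, P3:S(98) | bus: none
[9] P1: store L3 := 26 | P0:I, P1:M(26), P2:I, P3:I | bus: BusRdX
[10] P1: load  L3 | P0:I, P1:M(26), P2:I, P3:I | bus: none
[11] P1: load  L4 | P0:I, P1:E(70), P2:I, P3:I | bus: BusRd
[12] P3: load  L3 | P0:I, P1:S(26), P2:I, P3:S(26) | bus: BusRd,Flush
[13] P0: load  L3 | P0:S(26), P1:S(26), P2:I, P3:S(26) | bus: BusRd
[14] P3: store L3 := 80 | P0:I, P1:I, P2:I, P3:M(80) | bus: BusUpgr
[15] P0: load  L3 | P0:S(80), P1:I, P2:I, P3:S(80) | bus: BusRd,Flush
[16] P2: store L3 := 26 | P0:I, P1:I, P2:M(26), P3:I | bus: BusRdX
[17] P3: load  L4 | P0:I, P1:S(70), P2:I, P3:S(70) | bus: BusRd

bus = BusRdX,Flush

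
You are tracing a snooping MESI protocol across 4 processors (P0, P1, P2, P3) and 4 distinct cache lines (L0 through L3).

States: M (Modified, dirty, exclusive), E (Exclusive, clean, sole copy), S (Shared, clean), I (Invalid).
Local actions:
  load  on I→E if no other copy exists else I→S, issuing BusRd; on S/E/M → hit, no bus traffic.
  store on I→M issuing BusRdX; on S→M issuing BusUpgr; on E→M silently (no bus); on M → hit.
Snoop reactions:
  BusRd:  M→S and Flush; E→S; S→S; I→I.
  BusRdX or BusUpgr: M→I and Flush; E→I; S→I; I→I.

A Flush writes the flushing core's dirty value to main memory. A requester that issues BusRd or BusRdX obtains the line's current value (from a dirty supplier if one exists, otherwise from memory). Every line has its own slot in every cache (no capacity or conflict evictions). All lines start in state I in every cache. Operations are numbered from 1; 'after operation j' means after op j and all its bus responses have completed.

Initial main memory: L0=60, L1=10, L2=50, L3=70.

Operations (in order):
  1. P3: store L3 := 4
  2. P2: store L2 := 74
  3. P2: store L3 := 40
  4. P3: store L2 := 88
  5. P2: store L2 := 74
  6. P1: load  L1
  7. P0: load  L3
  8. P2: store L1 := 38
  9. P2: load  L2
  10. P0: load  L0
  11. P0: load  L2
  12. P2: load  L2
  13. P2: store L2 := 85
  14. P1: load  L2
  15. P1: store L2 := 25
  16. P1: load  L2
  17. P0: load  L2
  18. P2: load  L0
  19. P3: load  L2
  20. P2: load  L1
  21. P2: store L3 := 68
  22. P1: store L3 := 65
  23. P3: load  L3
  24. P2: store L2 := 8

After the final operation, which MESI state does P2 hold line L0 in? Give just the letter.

step 1: P3: store L3 := 4  ⟶  IIIM  (L3)  txn=BusRdX  M[L3]=70
step 2: P2: store L2 := 74  ⟶  IIMI  (L2)  txn=BusRdX  M[L2]=50
step 3: P2: store L3 := 40  ⟶  IIMI  (L3)  txn=BusRdX+Flush  M[L3]=4
step 4: P3: store L2 := 88  ⟶  IIIM  (L2)  txn=BusRdX+Flush  M[L2]=74
step 5: P2: store L2 := 74  ⟶  IIMI  (L2)  txn=BusRdX+Flush  M[L2]=88
step 6: P1: load  L1  ⟶  IEII  (L1)  txn=BusRd  M[L1]=10
step 7: P0: load  L3  ⟶  SISI  (L3)  txn=BusRd+Flush  M[L3]=40
step 8: P2: store L1 := 38  ⟶  IIMI  (L1)  txn=BusRdX  M[L1]=10
step 9: P2: load  L2  ⟶  IIMI  (L2)  txn=∅  M[L2]=88
step 10: P0: load  L0  ⟶  EIII  (L0)  txn=BusRd  M[L0]=60
step 11: P0: load  L2  ⟶  SISI  (L2)  txn=BusRd+Flush  M[L2]=74
step 12: P2: load  L2  ⟶  SISI  (L2)  txn=∅  M[L2]=74
step 13: P2: store L2 := 85  ⟶  IIMI  (L2)  txn=BusUpgr  M[L2]=74
step 14: P1: load  L2  ⟶  ISSI  (L2)  txn=BusRd+Flush  M[L2]=85
step 15: P1: store L2 := 25  ⟶  IMII  (L2)  txn=BusUpgr  M[L2]=85
step 16: P1: load  L2  ⟶  IMII  (L2)  txn=∅  M[L2]=85
step 17: P0: load  L2  ⟶  SSII  (L2)  txn=BusRd+Flush  M[L2]=25
step 18: P2: load  L0  ⟶  SISI  (L0)  txn=BusRd  M[L0]=60
step 19: P3: load  L2  ⟶  SSIS  (L2)  txn=BusRd  M[L2]=25
step 20: P2: load  L1  ⟶  IIMI  (L1)  txn=∅  M[L1]=10
step 21: P2: store L3 := 68  ⟶  IIMI  (L3)  txn=BusUpgr  M[L3]=40
step 22: P1: store L3 := 65  ⟶  IMII  (L3)  txn=BusRdX+Flush  M[L3]=68
step 23: P3: load  L3  ⟶  ISIS  (L3)  txn=BusRd+Flush  M[L3]=65
step 24: P2: store L2 := 8  ⟶  IIMI  (L2)  txn=BusRdX  M[L2]=25

state = S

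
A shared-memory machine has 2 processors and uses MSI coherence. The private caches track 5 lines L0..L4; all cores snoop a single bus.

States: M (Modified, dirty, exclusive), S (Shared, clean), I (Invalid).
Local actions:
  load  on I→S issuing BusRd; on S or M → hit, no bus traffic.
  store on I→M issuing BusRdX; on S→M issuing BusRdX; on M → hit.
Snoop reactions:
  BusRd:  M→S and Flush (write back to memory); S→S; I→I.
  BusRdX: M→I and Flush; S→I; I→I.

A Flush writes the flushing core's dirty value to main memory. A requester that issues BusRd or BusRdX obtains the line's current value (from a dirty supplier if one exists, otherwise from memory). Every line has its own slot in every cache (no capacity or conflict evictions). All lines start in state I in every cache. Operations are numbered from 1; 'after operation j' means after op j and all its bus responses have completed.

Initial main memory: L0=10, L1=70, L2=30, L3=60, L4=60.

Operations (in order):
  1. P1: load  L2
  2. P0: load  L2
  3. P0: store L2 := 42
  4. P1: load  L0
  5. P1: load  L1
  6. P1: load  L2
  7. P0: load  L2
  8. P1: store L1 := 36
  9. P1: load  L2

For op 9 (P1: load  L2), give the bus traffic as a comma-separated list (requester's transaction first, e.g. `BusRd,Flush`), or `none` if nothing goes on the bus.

bus = none

  op1 P1: load  L2 → I/S on L2; bus BusRd; mem=30
  op2 P0: load  L2 → S/S on L2; bus BusRd; mem=30
  op3 P0: store L2 := 42 → M/I on L2; bus BusRdX; mem=30
  op4 P1: load  L0 → I/S on L0; bus BusRd; mem=10
  op5 P1: load  L1 → I/S on L1; bus BusRd; mem=70
  op6 P1: load  L2 → S/S on L2; bus BusRd Flush; mem=42
  op7 P0: load  L2 → S/S on L2; bus (none); mem=42
  op8 P1: store L1 := 36 → I/M on L1; bus BusRdX; mem=70
  op9 P1: load  L2 → S/S on L2; bus (none); mem=42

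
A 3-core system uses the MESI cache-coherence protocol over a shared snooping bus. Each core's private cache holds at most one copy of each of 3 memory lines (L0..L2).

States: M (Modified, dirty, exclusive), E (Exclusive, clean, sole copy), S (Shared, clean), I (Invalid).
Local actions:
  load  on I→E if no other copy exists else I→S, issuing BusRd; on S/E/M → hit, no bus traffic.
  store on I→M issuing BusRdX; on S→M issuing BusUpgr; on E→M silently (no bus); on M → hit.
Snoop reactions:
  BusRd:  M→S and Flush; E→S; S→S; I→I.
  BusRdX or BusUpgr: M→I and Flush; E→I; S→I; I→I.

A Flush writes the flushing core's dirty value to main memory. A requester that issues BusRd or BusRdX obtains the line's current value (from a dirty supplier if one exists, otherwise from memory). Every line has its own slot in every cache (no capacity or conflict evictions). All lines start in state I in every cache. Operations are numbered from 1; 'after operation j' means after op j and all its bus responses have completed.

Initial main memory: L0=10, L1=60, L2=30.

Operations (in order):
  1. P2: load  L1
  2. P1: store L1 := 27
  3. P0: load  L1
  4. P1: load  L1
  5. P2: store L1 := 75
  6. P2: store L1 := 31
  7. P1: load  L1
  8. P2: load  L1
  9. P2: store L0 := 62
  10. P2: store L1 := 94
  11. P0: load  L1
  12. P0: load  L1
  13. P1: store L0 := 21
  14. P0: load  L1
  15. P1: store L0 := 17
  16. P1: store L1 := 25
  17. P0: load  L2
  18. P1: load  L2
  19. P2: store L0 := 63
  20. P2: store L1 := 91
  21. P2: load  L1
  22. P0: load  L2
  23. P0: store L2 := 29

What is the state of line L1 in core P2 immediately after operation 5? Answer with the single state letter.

step 1: P2: load  L1  ⟶  IIE  (L1)  txn=BusRd  M[L1]=60
step 2: P1: store L1 := 27  ⟶  IMI  (L1)  txn=BusRdX  M[L1]=60
step 3: P0: load  L1  ⟶  SSI  (L1)  txn=BusRd+Flush  M[L1]=27
step 4: P1: load  L1  ⟶  SSI  (L1)  txn=∅  M[L1]=27
step 5: P2: store L1 := 75  ⟶  IIM  (L1)  txn=BusRdX  M[L1]=27
step 6: P2: store L1 := 31  ⟶  IIM  (L1)  txn=∅  M[L1]=27
step 7: P1: load  L1  ⟶  ISS  (L1)  txn=BusRd+Flush  M[L1]=31
step 8: P2: load  L1  ⟶  ISS  (L1)  txn=∅  M[L1]=31
step 9: P2: store L0 := 62  ⟶  IIM  (L0)  txn=BusRdX  M[L0]=10
step 10: P2: store L1 := 94  ⟶  IIM  (L1)  txn=BusUpgr  M[L1]=31
step 11: P0: load  L1  ⟶  SIS  (L1)  txn=BusRd+Flush  M[L1]=94
step 12: P0: load  L1  ⟶  SIS  (L1)  txn=∅  M[L1]=94
step 13: P1: store L0 := 21  ⟶  IMI  (L0)  txn=BusRdX+Flush  M[L0]=62
step 14: P0: load  L1  ⟶  SIS  (L1)  txn=∅  M[L1]=94
step 15: P1: store L0 := 17  ⟶  IMI  (L0)  txn=∅  M[L0]=62
step 16: P1: store L1 := 25  ⟶  IMI  (L1)  txn=BusRdX  M[L1]=94
step 17: P0: load  L2  ⟶  EII  (L2)  txn=BusRd  M[L2]=30
step 18: P1: load  L2  ⟶  SSI  (L2)  txn=BusRd  M[L2]=30
step 19: P2: store L0 := 63  ⟶  IIM  (L0)  txn=BusRdX+Flush  M[L0]=17
step 20: P2: store L1 := 91  ⟶  IIM  (L1)  txn=BusRdX+Flush  M[L1]=25
step 21: P2: load  L1  ⟶  IIM  (L1)  txn=∅  M[L1]=25
step 22: P0: load  L2  ⟶  SSI  (L2)  txn=∅  M[L2]=30
step 23: P0: store L2 := 29  ⟶  MII  (L2)  txn=BusUpgr  M[L2]=30

state = M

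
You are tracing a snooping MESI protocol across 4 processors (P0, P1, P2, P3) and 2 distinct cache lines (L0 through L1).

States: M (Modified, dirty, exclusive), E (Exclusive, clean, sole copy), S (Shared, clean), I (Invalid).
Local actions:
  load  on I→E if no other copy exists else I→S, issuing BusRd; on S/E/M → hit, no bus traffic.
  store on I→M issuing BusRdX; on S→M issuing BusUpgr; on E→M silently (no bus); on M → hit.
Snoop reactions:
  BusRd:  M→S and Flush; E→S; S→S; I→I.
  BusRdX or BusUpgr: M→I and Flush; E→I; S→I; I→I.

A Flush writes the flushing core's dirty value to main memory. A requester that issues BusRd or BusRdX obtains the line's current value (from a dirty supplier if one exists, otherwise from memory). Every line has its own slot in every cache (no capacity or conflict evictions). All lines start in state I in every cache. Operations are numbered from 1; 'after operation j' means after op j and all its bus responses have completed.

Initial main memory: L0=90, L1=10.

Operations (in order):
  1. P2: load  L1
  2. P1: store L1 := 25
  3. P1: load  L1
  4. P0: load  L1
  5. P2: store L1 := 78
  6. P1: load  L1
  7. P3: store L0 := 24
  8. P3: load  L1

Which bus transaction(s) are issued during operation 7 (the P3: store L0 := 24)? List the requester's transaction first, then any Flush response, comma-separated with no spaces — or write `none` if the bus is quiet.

bus = BusRdX

step 1: P2: load  L1  ⟶  IIEI  (L1)  txn=BusRd  M[L1]=10
step 2: P1: store L1 := 25  ⟶  IMII  (L1)  txn=BusRdX  M[L1]=10
step 3: P1: load  L1  ⟶  IMII  (L1)  txn=∅  M[L1]=10
step 4: P0: load  L1  ⟶  SSII  (L1)  txn=BusRd+Flush  M[L1]=25
step 5: P2: store L1 := 78  ⟶  IIMI  (L1)  txn=BusRdX  M[L1]=25
step 6: P1: load  L1  ⟶  ISSI  (L1)  txn=BusRd+Flush  M[L1]=78
step 7: P3: store L0 := 24  ⟶  IIIM  (L0)  txn=BusRdX  M[L0]=90
step 8: P3: load  L1  ⟶  ISSS  (L1)  txn=BusRd  M[L1]=78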